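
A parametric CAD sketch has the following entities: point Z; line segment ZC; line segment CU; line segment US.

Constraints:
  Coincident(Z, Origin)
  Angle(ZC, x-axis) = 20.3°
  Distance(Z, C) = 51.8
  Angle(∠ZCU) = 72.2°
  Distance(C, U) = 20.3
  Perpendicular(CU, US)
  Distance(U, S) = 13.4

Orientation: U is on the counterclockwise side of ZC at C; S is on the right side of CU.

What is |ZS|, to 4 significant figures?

62.88

∠ZCU = 72.2°, so CU runs at 20.3° + (180° − 72.2°) = 128.1° from the x-axis; with |CU| = 20.3, U = C + 20.3·(cos 128.1°, sin 128.1°) = (36.06, 33.95). CU is perpendicular to US; with |US| = 13.4 on the right of CU, S = U + 13.4·(0.7869, 0.6170) = (46.60, 42.21). Then |ZS| = |S − Z| = 62.88.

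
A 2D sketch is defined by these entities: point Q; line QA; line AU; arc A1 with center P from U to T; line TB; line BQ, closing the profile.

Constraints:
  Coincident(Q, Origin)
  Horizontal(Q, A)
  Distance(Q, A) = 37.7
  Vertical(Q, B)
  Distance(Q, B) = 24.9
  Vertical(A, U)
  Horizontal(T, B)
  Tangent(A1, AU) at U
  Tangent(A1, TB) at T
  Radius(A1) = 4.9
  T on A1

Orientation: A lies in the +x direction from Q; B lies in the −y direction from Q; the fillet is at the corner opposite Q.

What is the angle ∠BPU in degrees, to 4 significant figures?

171.5°

Q is at the origin; Q and A share the same y with |QA| = 37.7 and A on the +x side, so A = (37.70, 0.000). Q and B share the same x with |QB| = 24.9 and B on the −y side, so B = (0.000, -24.90). The virtual corner opposite Q is at (37.70, -24.90). The tangent condition forces PU to be normal to AU and since A1 is tangent to TB there, PT ⟂ TB, with radius 4.9, so the center P sits 4.9 in from both sides at P = (32.80, -20.00). That places the tangent points at U = (37.70, -20.00) on AU and T = (32.80, -24.90) on TB. Then cos ∠BPU = PB·PU / (|PB||PU|), giving 171.5°.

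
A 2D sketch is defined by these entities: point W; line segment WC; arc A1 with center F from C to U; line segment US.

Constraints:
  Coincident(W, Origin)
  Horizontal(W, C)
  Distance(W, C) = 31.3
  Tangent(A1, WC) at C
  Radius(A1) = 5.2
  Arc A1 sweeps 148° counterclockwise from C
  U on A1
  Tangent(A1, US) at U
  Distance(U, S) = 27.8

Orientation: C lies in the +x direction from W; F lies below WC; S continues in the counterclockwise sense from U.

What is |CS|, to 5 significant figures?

32.031

W is at the origin; WC is horizontal with |WC| = 31.3 and C on the +x side, so C = (31.300, 0.0000). A1 meets WC tangentially, so FC is at right angles to WC, so F = C + (0, -5.2) = (31.300, -5.2000). On A1, C sits at bearing 90° from F; a 148° counterclockwise sweep puts U at bearing 238°, so U = F + 5.2·(cos 238°, sin 238°) = (28.544, -9.6099). Since A1 is tangent to US there, FU ⟂ US, so US runs along (−sin 238°, cos 238°); with |US| = 27.8, S = (52.120, -24.342). Then |CS| = |S − C| = 32.031.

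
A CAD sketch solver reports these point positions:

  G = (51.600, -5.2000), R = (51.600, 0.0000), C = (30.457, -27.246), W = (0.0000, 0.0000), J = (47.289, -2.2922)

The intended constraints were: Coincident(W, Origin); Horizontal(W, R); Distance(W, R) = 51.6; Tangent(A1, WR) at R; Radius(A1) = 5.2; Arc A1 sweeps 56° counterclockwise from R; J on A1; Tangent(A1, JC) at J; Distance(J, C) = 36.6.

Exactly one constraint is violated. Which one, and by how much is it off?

Distance(J, C) = 36.6 — off by 6.50.

W = (0.00, 0.00) ✓; W.y = 0.00, R.y = 0.00 ✓; |WR| = 51.60 ✓; ∠(GR, RW) = 90.00° ✓; |GR| = 5.200 ✓; bearing(G→J) − bearing(G→R) = 56.00° ✓; |GJ| = 5.200 ✓; ∠(GJ, JC) = 90.00° ✓; |JC| = 30.10 ✗.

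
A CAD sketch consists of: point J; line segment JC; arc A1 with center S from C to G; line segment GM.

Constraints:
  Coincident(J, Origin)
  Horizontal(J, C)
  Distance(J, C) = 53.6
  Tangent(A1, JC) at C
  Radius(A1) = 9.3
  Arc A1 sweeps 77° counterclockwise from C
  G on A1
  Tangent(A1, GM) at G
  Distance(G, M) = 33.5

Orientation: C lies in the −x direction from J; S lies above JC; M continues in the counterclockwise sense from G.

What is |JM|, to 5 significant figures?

54.380

J is at the origin; JC is horizontal with |JC| = 53.6 and C on the −x side, so C = (-53.600, 0.0000). The tangent condition forces SC to be normal to JC, so S = C + (0, 9.3) = (-53.600, 9.3000). On A1, C sits at bearing -90° from S; a 77° counterclockwise sweep puts G at bearing -13°, so G = S + 9.3·(cos -13°, sin -13°) = (-44.538, 7.2080). A1 meets GM tangentially, so SG is at right angles to GM, so GM runs along (−sin -13°, cos -13°); with |GM| = 33.5, M = (-37.002, 39.849). Then |JM| = |M − J| = 54.380.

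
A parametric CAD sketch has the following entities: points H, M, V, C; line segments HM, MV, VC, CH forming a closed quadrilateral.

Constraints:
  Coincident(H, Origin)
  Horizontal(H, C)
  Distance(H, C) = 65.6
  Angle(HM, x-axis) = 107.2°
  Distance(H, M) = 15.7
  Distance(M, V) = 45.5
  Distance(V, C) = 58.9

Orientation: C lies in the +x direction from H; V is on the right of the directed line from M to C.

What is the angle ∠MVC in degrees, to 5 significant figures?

85.929°

Checks: |MV| = 45.50 ✓; |VC| = 58.90 ✓.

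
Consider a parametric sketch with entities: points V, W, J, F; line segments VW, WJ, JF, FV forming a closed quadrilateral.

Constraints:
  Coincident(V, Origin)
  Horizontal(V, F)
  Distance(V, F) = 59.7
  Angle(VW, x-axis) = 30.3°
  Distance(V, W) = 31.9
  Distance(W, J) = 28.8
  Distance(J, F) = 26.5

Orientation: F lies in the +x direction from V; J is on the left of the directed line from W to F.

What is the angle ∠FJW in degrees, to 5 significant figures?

81.009°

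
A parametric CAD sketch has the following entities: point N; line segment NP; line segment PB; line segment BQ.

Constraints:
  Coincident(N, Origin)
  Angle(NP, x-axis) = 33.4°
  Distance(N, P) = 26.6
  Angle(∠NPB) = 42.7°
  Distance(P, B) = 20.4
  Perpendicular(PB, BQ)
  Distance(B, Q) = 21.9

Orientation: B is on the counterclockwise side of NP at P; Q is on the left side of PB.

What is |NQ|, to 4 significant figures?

3.954

N is at the origin; NP runs at 33.4° with length 26.6, so P = 26.6·(cos 33.4°, sin 33.4°) = (22.21, 14.64). ∠NPB = 42.7°, so PB runs at 33.4° + (180° − 42.7°) = 170.7° from the x-axis; with |PB| = 20.4, B = P + 20.4·(cos 170.7°, sin 170.7°) = (2.075, 17.94). PB is perpendicular to BQ; with |BQ| = 21.9 on the left of PB, Q = B + 21.9·(-0.1616, -0.9869) = (-1.464, -3.673). Then |NQ| = |Q − N| = 3.954.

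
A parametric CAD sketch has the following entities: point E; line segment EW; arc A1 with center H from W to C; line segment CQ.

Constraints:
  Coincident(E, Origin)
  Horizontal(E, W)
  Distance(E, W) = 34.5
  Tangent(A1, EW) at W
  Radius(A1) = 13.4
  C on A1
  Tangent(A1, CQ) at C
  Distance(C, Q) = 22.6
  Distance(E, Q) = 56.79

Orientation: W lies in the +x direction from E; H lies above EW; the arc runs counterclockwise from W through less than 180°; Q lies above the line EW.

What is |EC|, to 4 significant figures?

50.35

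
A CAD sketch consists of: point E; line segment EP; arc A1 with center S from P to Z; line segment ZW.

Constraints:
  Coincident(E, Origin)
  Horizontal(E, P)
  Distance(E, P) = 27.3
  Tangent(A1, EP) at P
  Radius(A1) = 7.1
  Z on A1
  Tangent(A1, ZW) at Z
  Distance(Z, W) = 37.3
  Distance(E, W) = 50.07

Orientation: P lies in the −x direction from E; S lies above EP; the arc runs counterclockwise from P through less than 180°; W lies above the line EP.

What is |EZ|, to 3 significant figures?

21.6

Checks: |SZ| = 7.100 ✓; ∠(SZ, ZW) = 90.00° ✓; |ZW| = 37.30 ✓; |EW| = 50.07 ✓.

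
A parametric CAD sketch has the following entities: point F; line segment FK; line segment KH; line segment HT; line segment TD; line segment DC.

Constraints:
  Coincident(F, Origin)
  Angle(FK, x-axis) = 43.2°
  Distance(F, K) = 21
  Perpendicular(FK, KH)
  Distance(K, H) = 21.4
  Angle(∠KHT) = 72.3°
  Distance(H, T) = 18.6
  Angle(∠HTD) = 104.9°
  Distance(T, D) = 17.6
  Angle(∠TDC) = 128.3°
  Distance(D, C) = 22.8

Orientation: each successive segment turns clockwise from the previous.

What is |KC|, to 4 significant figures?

15.17

∠HTD = 104.9° gives TD at 130.4° from the x-axis; with |TD| = 17.6, D = (1.763, 4.171). ∠TDC = 128.3° gives DC at 78.70° from the x-axis; with |DC| = 22.8, C = (6.230, 26.53). Then |KC| = |C − K| = 15.17.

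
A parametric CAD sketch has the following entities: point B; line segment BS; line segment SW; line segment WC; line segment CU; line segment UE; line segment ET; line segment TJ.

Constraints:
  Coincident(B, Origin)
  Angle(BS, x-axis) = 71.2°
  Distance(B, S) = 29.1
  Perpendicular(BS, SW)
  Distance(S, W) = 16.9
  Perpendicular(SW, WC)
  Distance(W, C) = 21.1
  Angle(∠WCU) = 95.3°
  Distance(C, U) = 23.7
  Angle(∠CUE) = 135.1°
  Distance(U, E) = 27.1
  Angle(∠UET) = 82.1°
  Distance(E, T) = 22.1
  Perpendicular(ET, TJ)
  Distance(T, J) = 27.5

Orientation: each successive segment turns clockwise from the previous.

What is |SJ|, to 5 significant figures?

13.499

B is at the origin; BS runs at 71.2° with length 29.1, so S = (9.3779, 27.547). The perpendicularity gives SW at right angles to BS, so SW runs at -18.800°; with |SW| = 16.9, W = (25.376, 22.101). SW is perpendicular to WC, so WC runs at -108.80°; with |WC| = 21.1, C = (18.576, 2.1269). ∠WCU = 95.3° gives CU at 166.50° from the x-axis; with |CU| = 23.7, U = (-4.4687, 7.6596). ∠CUE = 135.1° gives UE at 121.60° from the x-axis; with |UE| = 27.1, E = (-18.669, 30.741). ∠UET = 82.1° gives ET at 23.700° from the x-axis; with |ET| = 22.1, T = (1.5675, 39.624). ET ⟂ TJ, so TJ runs at -66.300°; with |TJ| = 27.5, J = (12.621, 14.444). Then |SJ| = |J − S| = 13.499.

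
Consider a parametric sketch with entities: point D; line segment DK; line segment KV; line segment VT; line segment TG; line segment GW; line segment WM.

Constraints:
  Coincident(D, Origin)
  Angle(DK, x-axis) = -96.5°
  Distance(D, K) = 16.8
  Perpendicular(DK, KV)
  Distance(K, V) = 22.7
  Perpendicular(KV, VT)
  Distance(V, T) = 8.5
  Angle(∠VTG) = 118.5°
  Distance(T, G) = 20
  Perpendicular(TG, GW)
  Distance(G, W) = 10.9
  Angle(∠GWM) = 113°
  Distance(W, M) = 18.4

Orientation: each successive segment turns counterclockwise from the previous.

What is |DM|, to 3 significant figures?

25.4

D is at the origin; DK runs at -96.5° with length 16.8, so K = (-1.90, -16.7). The perpendicularity gives KV at right angles to DK, so KV runs at -6.50°; with |KV| = 22.7, V = (20.7, -19.3). KV ⟂ VT, so VT runs at 83.5°; with |VT| = 8.5, T = (21.6, -10.8). ∠VTG = 118.5° gives TG at 145° from the x-axis; with |TG| = 20.0, G = (5.23, 0.655). TG ⟂ GW, so GW runs at -125°; with |GW| = 10.9, W = (-1.02, -8.27). ∠GWM = 113.0° gives WM at -58.0° from the x-axis; with |WM| = 18.4, M = (8.73, -23.9). Then |DM| = |M − D| = 25.4.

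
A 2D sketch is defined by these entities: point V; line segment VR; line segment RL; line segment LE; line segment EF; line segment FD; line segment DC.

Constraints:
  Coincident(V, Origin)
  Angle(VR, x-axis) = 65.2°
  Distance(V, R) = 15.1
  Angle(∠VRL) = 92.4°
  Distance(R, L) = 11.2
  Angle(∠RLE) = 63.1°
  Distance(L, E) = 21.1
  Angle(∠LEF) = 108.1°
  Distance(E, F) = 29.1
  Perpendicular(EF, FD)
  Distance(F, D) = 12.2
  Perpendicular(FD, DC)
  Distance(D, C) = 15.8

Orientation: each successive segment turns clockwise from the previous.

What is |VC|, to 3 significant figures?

13.7

V is at the origin; VR runs at 65.2° with length 15.1, so R = (6.33, 13.7). ∠VRL = 92.4° gives RL at -22.4° from the x-axis; with |RL| = 11.2, L = (16.7, 9.44). ∠RLE = 63.1° gives LE at -139° from the x-axis; with |LE| = 21.1, E = (0.692, -4.32). ∠LEF = 108.1° gives EF at 149° from the x-axis; with |EF| = 29.1, F = (-24.2, 10.8). EF is perpendicular to FD, so FD runs at 58.8°; with |FD| = 12.2, D = (-17.9, 21.2). The perpendicularity gives DC at right angles to FD, so DC runs at -31.2°; with |DC| = 15.8, C = (-4.36, 13.0). Then |VC| = |C − V| = 13.7.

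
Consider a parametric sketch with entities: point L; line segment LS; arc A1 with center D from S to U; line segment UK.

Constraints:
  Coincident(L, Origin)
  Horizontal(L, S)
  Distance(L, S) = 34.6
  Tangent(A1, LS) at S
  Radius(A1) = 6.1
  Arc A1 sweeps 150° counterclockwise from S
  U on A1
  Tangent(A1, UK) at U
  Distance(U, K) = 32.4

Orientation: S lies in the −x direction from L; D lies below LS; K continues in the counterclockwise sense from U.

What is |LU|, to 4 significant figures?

39.33

L is at the origin; L and S share the same y with |LS| = 34.6 and S on the −x side, so S = (-34.60, 0.000). Tangency of A1 to LS means the radius DS is perpendicular to LS, so D = S + (0, -6.1) = (-34.60, -6.100). On A1, S sits at bearing 90° from D; a 150° counterclockwise sweep puts U at bearing 240°, so U = D + 6.1·(cos 240°, sin 240°) = (-37.65, -11.38). Then |LU| = |U − L| = 39.33.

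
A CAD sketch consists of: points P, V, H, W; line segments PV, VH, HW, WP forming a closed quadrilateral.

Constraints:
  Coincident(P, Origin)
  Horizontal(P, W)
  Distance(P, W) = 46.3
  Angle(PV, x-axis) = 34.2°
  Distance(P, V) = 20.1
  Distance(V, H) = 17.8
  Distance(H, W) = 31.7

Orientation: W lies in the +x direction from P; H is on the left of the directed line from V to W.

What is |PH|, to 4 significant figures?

37.41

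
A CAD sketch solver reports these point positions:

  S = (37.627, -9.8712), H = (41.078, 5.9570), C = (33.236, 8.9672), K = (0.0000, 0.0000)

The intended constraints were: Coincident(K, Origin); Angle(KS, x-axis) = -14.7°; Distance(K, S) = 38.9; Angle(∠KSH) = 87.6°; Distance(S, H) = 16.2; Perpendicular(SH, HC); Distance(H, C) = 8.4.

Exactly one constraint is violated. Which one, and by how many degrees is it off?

Perpendicular(SH, HC) — off by 8.70°.

K = (0.00, 0.00) ✓; KS at -14.70° ✓; |KS| = 38.90 ✓; ∠KSH = 87.60° ✓; |SH| = 16.20 ✓; ∠(SH, HC) = 81.30° ✗; |HC| = 8.400 ✓.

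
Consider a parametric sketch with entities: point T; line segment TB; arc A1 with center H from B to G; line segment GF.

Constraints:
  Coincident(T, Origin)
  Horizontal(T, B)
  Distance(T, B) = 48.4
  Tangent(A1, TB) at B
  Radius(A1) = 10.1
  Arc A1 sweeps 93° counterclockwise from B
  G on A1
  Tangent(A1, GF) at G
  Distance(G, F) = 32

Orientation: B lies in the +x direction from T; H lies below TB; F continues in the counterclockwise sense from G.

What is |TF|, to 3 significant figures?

58.4

T is at the origin; T and B share the same y with |TB| = 48.4 and B on the +x side, so B = (48.4, 0.00). Since A1 is tangent to TB there, HB ⟂ TB, so H = B + (0, -10.1) = (48.4, -10.1). On A1, B sits at bearing 90° from H; a 93° counterclockwise sweep puts G at bearing 183°, so G = H + 10.1·(cos 183°, sin 183°) = (38.3, -10.6). Since A1 is tangent to GF there, HG ⟂ GF, so GF runs along (−sin 183°, cos 183°); with |GF| = 32.0, F = (40.0, -42.6). Then |TF| = |F − T| = 58.4.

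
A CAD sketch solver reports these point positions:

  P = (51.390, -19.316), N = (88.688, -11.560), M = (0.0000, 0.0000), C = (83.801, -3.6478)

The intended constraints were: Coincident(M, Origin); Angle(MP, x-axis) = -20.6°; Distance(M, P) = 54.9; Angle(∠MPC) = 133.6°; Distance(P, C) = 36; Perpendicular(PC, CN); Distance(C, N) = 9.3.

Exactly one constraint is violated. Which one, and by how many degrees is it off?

Perpendicular(PC, CN) — off by 5.90°.

M = (0.00, 0.00) ✓; MP at -20.60° ✓; |MP| = 54.90 ✓; ∠MPC = 133.6° ✓; |PC| = 36.00 ✓; ∠(PC, CN) = 84.10° ✗; |CN| = 9.300 ✓.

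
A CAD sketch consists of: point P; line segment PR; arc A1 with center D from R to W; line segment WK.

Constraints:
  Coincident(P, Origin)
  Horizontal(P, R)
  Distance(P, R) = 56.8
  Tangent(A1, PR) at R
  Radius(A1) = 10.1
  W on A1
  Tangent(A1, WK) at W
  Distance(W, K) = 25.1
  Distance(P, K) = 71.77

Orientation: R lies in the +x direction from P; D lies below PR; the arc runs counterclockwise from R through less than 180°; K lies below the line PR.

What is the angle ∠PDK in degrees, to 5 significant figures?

110.45°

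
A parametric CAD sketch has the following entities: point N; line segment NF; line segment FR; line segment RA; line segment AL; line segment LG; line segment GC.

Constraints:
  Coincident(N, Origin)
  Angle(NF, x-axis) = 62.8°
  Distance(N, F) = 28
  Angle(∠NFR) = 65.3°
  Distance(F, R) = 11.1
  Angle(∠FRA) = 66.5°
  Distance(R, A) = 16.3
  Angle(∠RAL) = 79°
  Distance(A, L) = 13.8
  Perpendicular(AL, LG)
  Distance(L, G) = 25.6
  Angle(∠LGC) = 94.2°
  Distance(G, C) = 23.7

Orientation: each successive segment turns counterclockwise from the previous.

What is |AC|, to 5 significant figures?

29.052

N is at the origin; NF runs at 62.8° with length 28.0, so F = (12.799, 24.904). ∠NFR = 65.3° gives FR at 177.50° from the x-axis; with |FR| = 11.1, R = (1.7093, 25.388). ∠FRA = 66.5° gives RA at -69.000° from the x-axis; with |RA| = 16.3, A = (7.5507, 10.170). ∠RAL = 79.0° gives AL at 32.000° from the x-axis; with |AL| = 13.8, L = (19.254, 17.483). The perpendicularity gives LG at right angles to AL, so LG runs at 122.00°; with |LG| = 25.6, G = (5.6878, 39.193). ∠LGC = 94.2° gives GC at -152.20° from the x-axis; with |GC| = 23.7, C = (-15.277, 28.140). Then |AC| = |C − A| = 29.052.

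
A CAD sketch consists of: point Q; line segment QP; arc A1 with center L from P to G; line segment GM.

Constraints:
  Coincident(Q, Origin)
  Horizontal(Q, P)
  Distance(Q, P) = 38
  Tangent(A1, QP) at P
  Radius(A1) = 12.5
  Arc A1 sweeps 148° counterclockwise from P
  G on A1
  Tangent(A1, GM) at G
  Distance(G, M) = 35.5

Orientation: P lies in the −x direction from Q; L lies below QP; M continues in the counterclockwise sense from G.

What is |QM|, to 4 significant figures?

44.36

Q is at the origin; QP is horizontal with |QP| = 38.0 and P on the −x side, so P = (-38.00, 0.000). The tangent condition forces LP to be normal to QP, so L = P + (0, -12.5) = (-38.00, -12.50). On A1, P sits at bearing 90° from L; a 148° counterclockwise sweep puts G at bearing 238°, so G = L + 12.5·(cos 238°, sin 238°) = (-44.62, -23.10). Tangency of A1 to GM means the radius LG is perpendicular to GM, so GM runs along (−sin 238°, cos 238°); with |GM| = 35.5, M = (-14.52, -41.91). Then |QM| = |M − Q| = 44.36.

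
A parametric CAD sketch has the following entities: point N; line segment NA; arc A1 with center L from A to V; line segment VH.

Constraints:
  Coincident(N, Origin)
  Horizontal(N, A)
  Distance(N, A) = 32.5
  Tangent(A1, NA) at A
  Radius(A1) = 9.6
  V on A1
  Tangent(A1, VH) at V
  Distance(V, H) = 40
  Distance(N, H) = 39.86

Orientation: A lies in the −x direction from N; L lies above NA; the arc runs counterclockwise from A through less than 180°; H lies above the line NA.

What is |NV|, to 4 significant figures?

24.64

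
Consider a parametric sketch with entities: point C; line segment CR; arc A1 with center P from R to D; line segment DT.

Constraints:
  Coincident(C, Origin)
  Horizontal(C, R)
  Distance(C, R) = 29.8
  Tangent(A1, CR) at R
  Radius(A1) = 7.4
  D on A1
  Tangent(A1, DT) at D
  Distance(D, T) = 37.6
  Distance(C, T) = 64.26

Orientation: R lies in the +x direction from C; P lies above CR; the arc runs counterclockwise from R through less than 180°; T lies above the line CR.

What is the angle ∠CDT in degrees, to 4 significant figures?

119.0°

Checks: |CR| = 29.80 ✓; ∠(PR, RC) = 90.00° ✓; |PD| = 7.400 ✓; ∠(PD, DT) = 90.00° ✓; |DT| = 37.60 ✓; |CT| = 64.26 ✓.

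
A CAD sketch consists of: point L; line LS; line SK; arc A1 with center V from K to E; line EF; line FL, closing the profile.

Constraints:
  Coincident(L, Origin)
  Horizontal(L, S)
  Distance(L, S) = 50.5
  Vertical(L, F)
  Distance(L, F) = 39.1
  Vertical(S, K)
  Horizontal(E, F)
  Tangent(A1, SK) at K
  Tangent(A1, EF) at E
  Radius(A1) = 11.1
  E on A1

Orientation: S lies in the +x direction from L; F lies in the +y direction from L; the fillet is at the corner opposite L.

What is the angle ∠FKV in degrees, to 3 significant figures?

12.4°

L is at the origin; L and S share the same y with |LS| = 50.5 and S on the +x side, so S = (50.5, 0.00). L and F share the same x with |LF| = 39.1 and F on the +y side, so F = (0.00, 39.1). The virtual corner opposite L is at (50.5, 39.1). The tangent condition forces VK to be normal to SK and since A1 is tangent to EF there, VE ⟂ EF, with radius 11.1, so the center V sits 11.1 in from both sides at V = (39.4, 28.0). That places the tangent points at K = (50.5, 28.0) on SK and E = (39.4, 39.1) on EF. Then cos ∠FKV = KF·KV / (|KF||KV|), giving 12.4°.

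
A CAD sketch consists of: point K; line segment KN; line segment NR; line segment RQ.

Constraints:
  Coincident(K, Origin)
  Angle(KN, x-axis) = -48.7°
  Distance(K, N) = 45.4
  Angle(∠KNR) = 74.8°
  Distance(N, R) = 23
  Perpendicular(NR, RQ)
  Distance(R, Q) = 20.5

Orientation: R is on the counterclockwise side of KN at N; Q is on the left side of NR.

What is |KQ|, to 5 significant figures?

25.818

K is at the origin; KN runs at -48.7° with length 45.4, so N = 45.4·(cos -48.7°, sin -48.7°) = (29.964, -34.107). ∠KNR = 74.8°, so NR runs at -48.7° + (180° − 74.8°) = 56.500° from the x-axis; with |NR| = 23.0, R = N + 23.0·(cos 56.500°, sin 56.500°) = (42.659, -14.928). NR is perpendicular to RQ; with |RQ| = 20.5 on the left of NR, Q = R + 20.5·(-0.83389, 0.55194) = (25.564, -3.6133). Then |KQ| = |Q − K| = 25.818.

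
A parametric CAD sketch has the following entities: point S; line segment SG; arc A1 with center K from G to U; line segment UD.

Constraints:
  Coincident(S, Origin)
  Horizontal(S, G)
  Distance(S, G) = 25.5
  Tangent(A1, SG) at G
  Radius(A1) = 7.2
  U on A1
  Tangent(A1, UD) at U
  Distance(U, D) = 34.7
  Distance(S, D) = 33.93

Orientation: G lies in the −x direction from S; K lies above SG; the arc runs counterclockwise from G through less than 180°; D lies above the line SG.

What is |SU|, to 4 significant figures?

19.58

Checks: |SG| = 25.50 ✓; |KU| = 7.200 ✓; ∠(KU, UD) = 90.00° ✓; |UD| = 34.70 ✓; |SD| = 33.93 ✓.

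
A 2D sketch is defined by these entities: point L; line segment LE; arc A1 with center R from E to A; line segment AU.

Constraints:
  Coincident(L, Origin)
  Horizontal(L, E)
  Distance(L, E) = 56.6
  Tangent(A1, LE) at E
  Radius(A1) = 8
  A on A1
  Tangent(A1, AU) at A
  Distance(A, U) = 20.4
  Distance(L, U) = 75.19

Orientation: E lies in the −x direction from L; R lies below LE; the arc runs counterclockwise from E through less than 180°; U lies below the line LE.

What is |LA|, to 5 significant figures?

64.329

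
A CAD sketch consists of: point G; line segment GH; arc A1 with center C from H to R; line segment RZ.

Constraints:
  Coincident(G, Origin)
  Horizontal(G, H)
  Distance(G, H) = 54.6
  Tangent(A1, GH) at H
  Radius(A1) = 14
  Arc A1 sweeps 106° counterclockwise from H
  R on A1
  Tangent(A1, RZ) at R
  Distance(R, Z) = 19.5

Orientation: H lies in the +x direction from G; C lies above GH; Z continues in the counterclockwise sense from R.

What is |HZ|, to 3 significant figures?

37.5

G is at the origin; G and H share the same y with |GH| = 54.6 and H on the +x side, so H = (54.6, 0.00). Since A1 is tangent to GH there, CH ⟂ GH, so C = H + (0, 14) = (54.6, 14.0). On A1, H sits at bearing -90° from C; a 106° counterclockwise sweep puts R at bearing 16°, so R = C + 14.0·(cos 16°, sin 16°) = (68.1, 17.9). A1 meets RZ tangentially, so CR is at right angles to RZ, so RZ runs along (−sin 16°, cos 16°); with |RZ| = 19.5, Z = (62.7, 36.6). Then |HZ| = |Z − H| = 37.5.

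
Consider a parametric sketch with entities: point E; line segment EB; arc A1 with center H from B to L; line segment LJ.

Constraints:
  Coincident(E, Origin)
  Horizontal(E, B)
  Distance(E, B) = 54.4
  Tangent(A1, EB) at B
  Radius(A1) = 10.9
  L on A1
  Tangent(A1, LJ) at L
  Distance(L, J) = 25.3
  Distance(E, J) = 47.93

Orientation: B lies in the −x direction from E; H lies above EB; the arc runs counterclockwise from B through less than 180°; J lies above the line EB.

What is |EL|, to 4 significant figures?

44.68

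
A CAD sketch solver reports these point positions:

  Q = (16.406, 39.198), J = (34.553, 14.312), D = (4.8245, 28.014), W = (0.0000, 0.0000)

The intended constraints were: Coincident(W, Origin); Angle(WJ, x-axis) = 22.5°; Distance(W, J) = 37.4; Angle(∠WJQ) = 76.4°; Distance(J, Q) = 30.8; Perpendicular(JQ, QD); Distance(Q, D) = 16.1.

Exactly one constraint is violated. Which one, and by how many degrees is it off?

Perpendicular(JQ, QD) — off by 7.90°.

W = (0.00, 0.00) ✓; WJ at 22.50° ✓; |WJ| = 37.40 ✓; ∠WJQ = 76.40° ✓; |JQ| = 30.80 ✓; ∠(JQ, QD) = 97.90° ✗; |QD| = 16.10 ✓.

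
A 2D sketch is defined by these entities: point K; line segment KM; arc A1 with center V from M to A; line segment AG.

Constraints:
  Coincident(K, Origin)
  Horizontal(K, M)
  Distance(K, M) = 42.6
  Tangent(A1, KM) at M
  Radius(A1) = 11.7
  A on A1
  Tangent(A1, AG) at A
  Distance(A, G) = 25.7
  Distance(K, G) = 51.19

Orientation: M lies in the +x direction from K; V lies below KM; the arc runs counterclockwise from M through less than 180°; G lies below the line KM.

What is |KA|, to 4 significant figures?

33.57

Checks: ∠(VM, MK) = 90.00° ✓; |VM| = 11.70 ✓; |VA| = 11.70 ✓; ∠(VA, AG) = 90.00° ✓; |AG| = 25.70 ✓; |KG| = 51.19 ✓.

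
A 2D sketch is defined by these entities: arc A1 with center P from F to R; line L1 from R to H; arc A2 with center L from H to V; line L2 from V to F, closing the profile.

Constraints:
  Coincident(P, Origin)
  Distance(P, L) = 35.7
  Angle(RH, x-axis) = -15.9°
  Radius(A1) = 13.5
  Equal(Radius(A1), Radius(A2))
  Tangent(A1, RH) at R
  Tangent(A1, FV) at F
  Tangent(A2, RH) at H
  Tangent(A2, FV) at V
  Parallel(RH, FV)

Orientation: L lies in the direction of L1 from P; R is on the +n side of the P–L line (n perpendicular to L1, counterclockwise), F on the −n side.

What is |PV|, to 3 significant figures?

38.2

The slot axis is L1's direction at -15.9°, so u = (cos -15.9°, sin -15.9°) = (0.962, -0.274) and n = (−sin -15.9°, cos -15.9°) = (0.274, 0.962). P is at the origin and L lies 35.7 along u from P, so L = 35.7·u = (34.3, -9.78). Tangency of A1 to both parallel lines with radius 13.5 puts R and F at P ± 13.5·n: R = (3.70, 13.0), F = (-3.70, -13.0). Equal radii place H and V the same way about L: H = L + 13.5·n = (38.0, 3.20), V = L − 13.5·n = (30.6, -22.8). Then |PV| = |V − P| = 38.2.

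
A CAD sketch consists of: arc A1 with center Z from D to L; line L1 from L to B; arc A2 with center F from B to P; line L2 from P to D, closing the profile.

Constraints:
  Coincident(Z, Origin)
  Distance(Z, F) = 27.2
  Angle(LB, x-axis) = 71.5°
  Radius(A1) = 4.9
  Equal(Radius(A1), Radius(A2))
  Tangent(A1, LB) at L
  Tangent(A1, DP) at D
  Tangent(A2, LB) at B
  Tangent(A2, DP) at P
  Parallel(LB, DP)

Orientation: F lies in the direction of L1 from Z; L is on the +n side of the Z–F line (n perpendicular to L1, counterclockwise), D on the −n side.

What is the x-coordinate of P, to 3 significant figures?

13.3

Tangency of A1 to both parallel lines with radius 4.9 puts L and D at Z ± 4.9·n: L = (-4.65, 1.55), D = (4.65, -1.55). Equal radii place B and P the same way about F: B = F + 4.9·n = (3.98, 27.3), P = F − 4.9·n = (13.3, 24.2). So P.x = 13.3.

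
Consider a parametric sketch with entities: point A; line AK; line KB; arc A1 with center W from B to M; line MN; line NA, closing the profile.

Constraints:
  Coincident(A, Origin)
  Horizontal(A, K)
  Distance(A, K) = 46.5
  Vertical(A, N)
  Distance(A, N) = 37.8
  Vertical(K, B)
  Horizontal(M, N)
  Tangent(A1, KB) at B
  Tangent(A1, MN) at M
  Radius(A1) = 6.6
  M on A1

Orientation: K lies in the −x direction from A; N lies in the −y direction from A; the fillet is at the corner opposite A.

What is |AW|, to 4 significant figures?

50.65

AN is vertical with |AN| = 37.8 and N on the −y side, so N = (0.000, -37.80). The virtual corner opposite A is at (-46.50, -37.80). A1 meets KB tangentially, so WB is at right angles to KB and A1 meets MN tangentially, so WM is at right angles to MN, with radius 6.6, so the center W sits 6.6 in from both sides at W = (-39.90, -31.20). Then |AW| = |W − A| = 50.65.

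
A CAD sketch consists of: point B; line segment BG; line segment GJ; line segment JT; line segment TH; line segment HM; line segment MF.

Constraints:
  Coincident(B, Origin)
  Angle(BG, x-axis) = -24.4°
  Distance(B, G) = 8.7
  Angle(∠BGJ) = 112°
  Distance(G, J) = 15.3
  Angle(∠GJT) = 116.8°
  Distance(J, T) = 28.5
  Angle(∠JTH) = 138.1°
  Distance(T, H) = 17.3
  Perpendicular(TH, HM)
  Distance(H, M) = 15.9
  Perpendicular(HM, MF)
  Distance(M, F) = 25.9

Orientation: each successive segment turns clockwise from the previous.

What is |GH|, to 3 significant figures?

48.3

∠GJT = 116.8° gives JT at -156° from the x-axis; with |JT| = 28.5, T = (-18.7, -30.7). ∠JTH = 138.1° gives TH at 162° from the x-axis; with |TH| = 17.3, H = (-35.2, -25.5). Then |GH| = |H − G| = 48.3.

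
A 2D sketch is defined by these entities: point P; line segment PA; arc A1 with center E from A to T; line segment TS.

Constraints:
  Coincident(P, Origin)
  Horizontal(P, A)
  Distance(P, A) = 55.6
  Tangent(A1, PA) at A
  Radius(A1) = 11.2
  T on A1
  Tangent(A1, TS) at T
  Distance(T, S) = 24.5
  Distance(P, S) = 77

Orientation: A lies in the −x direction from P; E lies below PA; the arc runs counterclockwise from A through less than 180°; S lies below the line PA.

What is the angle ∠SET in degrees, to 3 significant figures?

65.4°

Checks: ∠(EA, AP) = 90.00° ✓; |ET| = 11.20 ✓; ∠(ET, TS) = 90.00° ✓; |TS| = 24.50 ✓; |PS| = 77.00 ✓.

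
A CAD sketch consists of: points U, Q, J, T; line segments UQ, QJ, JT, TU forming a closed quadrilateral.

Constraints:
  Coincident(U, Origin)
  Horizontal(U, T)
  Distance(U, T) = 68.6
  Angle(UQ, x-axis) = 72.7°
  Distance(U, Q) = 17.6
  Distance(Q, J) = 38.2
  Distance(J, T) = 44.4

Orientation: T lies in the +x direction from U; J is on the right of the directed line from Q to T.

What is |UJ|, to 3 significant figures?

30.5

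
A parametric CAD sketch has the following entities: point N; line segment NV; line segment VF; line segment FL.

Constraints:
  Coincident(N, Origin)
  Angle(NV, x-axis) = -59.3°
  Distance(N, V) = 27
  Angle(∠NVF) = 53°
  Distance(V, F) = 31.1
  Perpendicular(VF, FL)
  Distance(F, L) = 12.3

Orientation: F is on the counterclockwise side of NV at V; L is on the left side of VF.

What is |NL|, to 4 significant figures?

17.50

∠NVF = 53.0°, so VF runs at -59.3° + (180° − 53.0°) = 67.70° from the x-axis; with |VF| = 31.1, F = V + 31.1·(cos 67.70°, sin 67.70°) = (25.59, 5.558). VF ⟂ FL; with |FL| = 12.3 on the left of VF, L = F + 12.3·(-0.9252, 0.3795) = (14.21, 10.23). Then |NL| = |L − N| = 17.50.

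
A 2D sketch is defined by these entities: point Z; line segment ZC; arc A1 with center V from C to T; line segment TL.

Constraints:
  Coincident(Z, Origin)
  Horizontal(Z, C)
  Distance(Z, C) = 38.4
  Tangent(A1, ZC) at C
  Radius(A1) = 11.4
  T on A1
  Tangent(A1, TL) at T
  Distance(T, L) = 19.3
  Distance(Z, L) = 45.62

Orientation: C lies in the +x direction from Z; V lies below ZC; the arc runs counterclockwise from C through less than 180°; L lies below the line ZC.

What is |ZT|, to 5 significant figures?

30.684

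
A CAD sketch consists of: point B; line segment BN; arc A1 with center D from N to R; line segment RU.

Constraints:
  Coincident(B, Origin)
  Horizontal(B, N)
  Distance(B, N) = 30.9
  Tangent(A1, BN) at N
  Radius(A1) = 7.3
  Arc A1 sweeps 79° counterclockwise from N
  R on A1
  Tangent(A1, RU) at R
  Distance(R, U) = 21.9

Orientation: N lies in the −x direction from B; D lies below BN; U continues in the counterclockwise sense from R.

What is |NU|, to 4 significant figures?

29.66

On A1, N sits at bearing 90° from D; a 79° counterclockwise sweep puts R at bearing 169°, so R = D + 7.3·(cos 169°, sin 169°) = (-38.07, -5.907). A1 meets RU tangentially, so DR is at right angles to RU, so RU runs along (−sin 169°, cos 169°); with |RU| = 21.9, U = (-42.24, -27.40). Then |NU| = |U − N| = 29.66.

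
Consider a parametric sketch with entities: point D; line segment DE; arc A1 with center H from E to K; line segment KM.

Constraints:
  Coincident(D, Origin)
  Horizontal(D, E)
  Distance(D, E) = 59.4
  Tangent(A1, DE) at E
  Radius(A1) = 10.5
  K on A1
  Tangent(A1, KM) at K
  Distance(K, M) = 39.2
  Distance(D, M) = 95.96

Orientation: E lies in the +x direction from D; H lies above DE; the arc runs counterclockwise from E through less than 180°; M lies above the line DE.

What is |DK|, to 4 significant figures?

68.87

Checks: |HK| = 10.50 ✓; ∠(HK, KM) = 90.00° ✓; |KM| = 39.20 ✓; |DM| = 95.96 ✓.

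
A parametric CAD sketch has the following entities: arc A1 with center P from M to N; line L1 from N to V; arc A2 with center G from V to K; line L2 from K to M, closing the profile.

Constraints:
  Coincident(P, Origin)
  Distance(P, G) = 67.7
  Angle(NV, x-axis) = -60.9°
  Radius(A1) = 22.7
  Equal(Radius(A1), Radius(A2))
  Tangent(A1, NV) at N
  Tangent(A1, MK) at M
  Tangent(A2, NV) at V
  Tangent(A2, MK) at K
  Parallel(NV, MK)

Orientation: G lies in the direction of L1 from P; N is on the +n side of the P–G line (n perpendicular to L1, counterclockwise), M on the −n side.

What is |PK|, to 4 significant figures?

71.40

The slot axis is L1's direction at -60.9°, so u = (cos -60.9°, sin -60.9°) = (0.4863, -0.8738) and n = (−sin -60.9°, cos -60.9°) = (0.8738, 0.4863). P is at the origin and G lies 67.7 along u from P, so G = 67.7·u = (32.92, -59.15). Tangency of A1 to both parallel lines with radius 22.7 puts N and M at P ± 22.7·n: N = (19.83, 11.04), M = (-19.83, -11.04). Equal radii place V and K the same way about G: V = G + 22.7·n = (52.76, -48.11), K = G − 22.7·n = (13.09, -70.19). Then |PK| = |K − P| = 71.40.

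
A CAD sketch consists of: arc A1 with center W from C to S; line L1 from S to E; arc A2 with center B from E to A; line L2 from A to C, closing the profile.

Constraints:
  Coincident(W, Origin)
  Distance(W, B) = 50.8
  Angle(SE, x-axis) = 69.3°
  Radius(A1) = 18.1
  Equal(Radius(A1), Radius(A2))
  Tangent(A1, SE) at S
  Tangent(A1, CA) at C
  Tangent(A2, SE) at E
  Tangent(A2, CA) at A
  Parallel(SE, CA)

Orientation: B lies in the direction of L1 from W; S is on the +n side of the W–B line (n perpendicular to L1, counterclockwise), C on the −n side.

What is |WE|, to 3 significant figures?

53.9

The slot axis is L1's direction at 69.3°, so u = (cos 69.3°, sin 69.3°) = (0.353, 0.935) and n = (−sin 69.3°, cos 69.3°) = (-0.935, 0.353). W is at the origin and B lies 50.8 along u from W, so B = 50.8·u = (18.0, 47.5). Tangency of A1 to both parallel lines with radius 18.1 puts S and C at W ± 18.1·n: S = (-16.9, 6.40), C = (16.9, -6.40). Equal radii place E and A the same way about B: E = B + 18.1·n = (1.02, 53.9), A = B − 18.1·n = (34.9, 41.1). Then |WE| = |E − W| = 53.9.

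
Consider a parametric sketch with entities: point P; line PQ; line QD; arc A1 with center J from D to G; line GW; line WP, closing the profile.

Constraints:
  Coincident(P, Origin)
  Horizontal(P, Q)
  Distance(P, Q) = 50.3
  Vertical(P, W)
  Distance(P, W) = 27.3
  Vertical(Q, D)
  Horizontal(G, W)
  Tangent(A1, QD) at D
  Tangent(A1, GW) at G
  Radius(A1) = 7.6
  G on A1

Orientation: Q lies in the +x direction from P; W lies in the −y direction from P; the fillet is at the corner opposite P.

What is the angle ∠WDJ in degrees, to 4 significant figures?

8.592°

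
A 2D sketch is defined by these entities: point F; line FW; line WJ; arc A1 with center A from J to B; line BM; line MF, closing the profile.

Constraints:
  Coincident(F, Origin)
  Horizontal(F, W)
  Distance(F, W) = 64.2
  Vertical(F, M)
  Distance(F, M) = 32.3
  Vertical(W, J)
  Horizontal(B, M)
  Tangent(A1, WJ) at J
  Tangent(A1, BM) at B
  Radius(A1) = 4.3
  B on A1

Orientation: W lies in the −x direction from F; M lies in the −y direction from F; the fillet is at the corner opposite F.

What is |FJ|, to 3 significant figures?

70.0

The virtual corner opposite F is at (-64.2, -32.3). A1 meets WJ tangentially, so AJ is at right angles to WJ and the tangent condition forces AB to be normal to BM, with radius 4.3, so the center A sits 4.3 in from both sides at A = (-59.9, -28.0). That places the tangent points at J = (-64.2, -28.0) on WJ and B = (-59.9, -32.3) on BM. Then |FJ| = |J − F| = 70.0.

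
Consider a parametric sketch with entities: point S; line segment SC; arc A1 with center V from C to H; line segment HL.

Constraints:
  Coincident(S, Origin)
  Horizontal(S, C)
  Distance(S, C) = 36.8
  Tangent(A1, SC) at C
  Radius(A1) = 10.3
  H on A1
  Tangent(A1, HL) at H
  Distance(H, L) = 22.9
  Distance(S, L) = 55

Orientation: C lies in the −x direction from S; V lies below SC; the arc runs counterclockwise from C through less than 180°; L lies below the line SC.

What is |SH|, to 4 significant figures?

48.48

Checks: S.y = 0.00, C.y = 0.00 ✓; |VH| = 10.30 ✓; ∠(VH, HL) = 90.00° ✓; |HL| = 22.90 ✓; |SL| = 55.00 ✓.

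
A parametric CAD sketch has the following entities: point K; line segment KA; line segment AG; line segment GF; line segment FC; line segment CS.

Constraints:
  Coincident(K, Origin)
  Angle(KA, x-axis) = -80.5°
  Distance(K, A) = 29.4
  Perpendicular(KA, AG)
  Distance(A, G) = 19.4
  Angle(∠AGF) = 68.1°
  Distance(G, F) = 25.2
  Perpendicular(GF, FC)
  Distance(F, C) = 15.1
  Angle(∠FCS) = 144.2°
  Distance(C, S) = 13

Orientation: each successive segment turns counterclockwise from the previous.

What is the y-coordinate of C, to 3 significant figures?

-12.2

K is at the origin; KA runs at -80.5° with length 29.4, so A = (4.85, -29.0). KA is perpendicular to AG, so AG runs at 9.50°; with |AG| = 19.4, G = (24.0, -25.8). ∠AGF = 68.1° gives GF at 121° from the x-axis; with |GF| = 25.2, F = (10.9, -4.29). GF ⟂ FC, so FC runs at -149°; with |FC| = 15.1, C = (-2.03, -12.2). So C.y = -12.2.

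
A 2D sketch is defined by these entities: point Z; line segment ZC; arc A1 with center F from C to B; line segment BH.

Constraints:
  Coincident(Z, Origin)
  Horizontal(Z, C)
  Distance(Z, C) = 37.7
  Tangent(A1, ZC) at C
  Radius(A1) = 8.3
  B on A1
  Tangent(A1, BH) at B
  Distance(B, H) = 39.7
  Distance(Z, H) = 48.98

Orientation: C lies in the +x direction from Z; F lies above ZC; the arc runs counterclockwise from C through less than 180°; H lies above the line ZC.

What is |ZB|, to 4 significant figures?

46.24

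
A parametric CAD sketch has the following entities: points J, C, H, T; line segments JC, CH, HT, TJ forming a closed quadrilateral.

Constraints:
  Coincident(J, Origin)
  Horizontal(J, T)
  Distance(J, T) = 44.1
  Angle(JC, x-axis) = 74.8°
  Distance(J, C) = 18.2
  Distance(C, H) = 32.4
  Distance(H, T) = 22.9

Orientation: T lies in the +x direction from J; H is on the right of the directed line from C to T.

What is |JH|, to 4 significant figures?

24.85

J is at the origin; JT is horizontal with |JT| = 44.1 and T in +x, so T = (44.1, 0). JC runs at 74.8° with |JC| = 18.2, so C = (4.772, 17.56). H is determined by |CH| = 32.4 and |HT| = 22.9 together: it lies at the intersection of circle(C, 32.4) and circle(T, 22.9). With |CT| = 43.07, the foot of the radical line on CT is 27.63 from C and the perpendicular offset is √(32.4² − 27.63²) = 16.91. Taking the right-of-CT solution: H = (23.11, -9.150).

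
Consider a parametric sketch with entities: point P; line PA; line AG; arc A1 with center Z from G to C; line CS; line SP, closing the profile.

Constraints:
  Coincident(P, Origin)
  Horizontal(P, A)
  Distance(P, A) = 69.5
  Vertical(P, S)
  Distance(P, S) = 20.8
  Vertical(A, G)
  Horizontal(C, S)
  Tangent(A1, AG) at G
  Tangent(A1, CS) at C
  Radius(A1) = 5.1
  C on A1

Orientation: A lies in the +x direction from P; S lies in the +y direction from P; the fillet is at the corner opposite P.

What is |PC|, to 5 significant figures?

67.676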